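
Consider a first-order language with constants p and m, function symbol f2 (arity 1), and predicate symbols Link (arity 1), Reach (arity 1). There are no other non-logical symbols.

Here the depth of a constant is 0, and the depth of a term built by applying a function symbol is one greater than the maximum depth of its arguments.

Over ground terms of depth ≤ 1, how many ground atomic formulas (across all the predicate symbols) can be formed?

8

First count ground terms of depth ≤ 1.
If N_k denotes the number of depth-≤k ground terms, the 2 constants give N_0 = 2, and each function symbol of arity r contributes N_{k-1}^r new terms at level k: N_k = 2 + N_{k-1}.
N_0 = 2
N_1 = 2 + 2 = 4
So |H| = 4.
Each predicate of arity r yields |H|^r ground atoms (one per choice of an r-tuple from H):
  Link: 4;  Reach: 4
Total ground atoms: 4 + 4 = 8.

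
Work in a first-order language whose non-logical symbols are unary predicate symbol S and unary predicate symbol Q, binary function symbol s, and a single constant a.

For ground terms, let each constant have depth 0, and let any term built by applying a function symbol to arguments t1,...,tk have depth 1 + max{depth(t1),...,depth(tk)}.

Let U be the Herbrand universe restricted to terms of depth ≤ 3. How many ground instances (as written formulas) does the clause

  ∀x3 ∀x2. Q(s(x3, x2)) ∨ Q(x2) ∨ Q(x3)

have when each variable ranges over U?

Ground terms of depth ≤ 3:
  Let N_k count ground terms of depth at most k. Each non-constant term of depth ≤ k is some function symbol applied to depth-≤(k−1) arguments, giving N_k = 1 + N_{k-1}^2.
  N_0 = 1
  N_1 = 1 + 1^2 = 2
  N_2 = 1 + 2^2 = 5
  N_3 = 1 + 5^2 = 26
So there are 26 ground terms available for substitution.
There are 2 variables to instantiate (x3, x2), each occurring in at least one literal, so different choices give different ground instances.
Number of ground instances = 26^2 = 676.

676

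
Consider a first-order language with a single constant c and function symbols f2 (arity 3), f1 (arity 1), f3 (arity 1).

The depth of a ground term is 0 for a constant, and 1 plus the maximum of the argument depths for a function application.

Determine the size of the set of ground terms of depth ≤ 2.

Count level by level. With function symbols f2/3, f1/1, f3/1, the terms of depth ≤ k are the 1 constant together with each function applied to depth-≤(k−1) tuples, so N_k = 1 + N_{k-1}^3 + N_{k-1} + N_{k-1}.
N_0 = 1
N_1 = 1 + 1^3 + 1 + 1 = 4
N_2 = 1 + 4^3 + 4 + 4 = 73

73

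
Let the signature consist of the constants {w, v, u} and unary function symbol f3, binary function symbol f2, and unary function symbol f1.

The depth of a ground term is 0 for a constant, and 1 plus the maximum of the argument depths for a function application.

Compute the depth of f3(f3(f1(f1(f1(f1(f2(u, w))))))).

depth(f2(u, w)) = 1 + max(0, 0) = 1
depth(f1(f2(u, w))) = 1 + depth(f2(u, w)) = 1 + 1 = 2
depth(f1(f1(f2(u, w)))) = 1 + depth(f1(f2(u, w))) = 1 + 2 = 3
depth(f1(f1(f1(f2(u, w))))) = 1 + depth(f1(f1(f2(u, w)))) = 1 + 3 = 4
depth(f1(f1(f1(f1(f2(u, w)))))) = 1 + depth(f1(f1(f1(f2(u, w))))) = 1 + 4 = 5
depth(f3(f1(f1(f1(f1(f2(u, w))))))) = 1 + depth(f1(f1(f1(f1(f2(u, w)))))) = 1 + 5 = 6
depth(f3(f3(f1(f1(f1(f1(f2(u, w)))))))) = 1 + depth(f3(f1(f1(f1(f1(f2(u, w))))))) = 1 + 6 = 7

7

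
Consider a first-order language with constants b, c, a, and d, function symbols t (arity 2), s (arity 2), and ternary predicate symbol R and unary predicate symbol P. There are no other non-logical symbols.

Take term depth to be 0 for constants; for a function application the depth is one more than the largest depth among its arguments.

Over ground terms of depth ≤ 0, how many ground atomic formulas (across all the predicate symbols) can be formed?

68

First count ground terms of depth ≤ 0.
If N_k denotes the number of depth-≤k ground terms, the 4 constants give N_0 = 4, and each function symbol of arity r contributes N_{k-1}^r new terms at level k: N_k = 4 + N_{k-1}^2 + N_{k-1}^2.
N_0 = 4
So |H| = 4.
A ground atom is a predicate applied to a tuple of terms from H, so the count is the sum over predicates of |H|^arity:
  R: 4^3 = 64;  P: 4
Total ground atoms: 64 + 4 = 68.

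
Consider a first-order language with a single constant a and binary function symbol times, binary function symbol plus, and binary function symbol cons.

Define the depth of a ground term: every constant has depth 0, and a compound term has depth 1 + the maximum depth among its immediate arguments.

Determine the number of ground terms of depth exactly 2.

45

If N_k denotes the number of depth-≤k ground terms, the 1 constant gives N_0 = 1, and each function symbol of arity r contributes N_{k-1}^r new terms at level k: N_k = 1 + N_{k-1}^2 + N_{k-1}^2 + N_{k-1}^2.
N_0 = 1
N_1 = 1 + 1^2 + 1^2 + 1^2 = 4
N_2 = 1 + 4^2 + 4^2 + 4^2 = 49
Terms of depth exactly 2: N_2 − N_1 = 49 − 4 = 45.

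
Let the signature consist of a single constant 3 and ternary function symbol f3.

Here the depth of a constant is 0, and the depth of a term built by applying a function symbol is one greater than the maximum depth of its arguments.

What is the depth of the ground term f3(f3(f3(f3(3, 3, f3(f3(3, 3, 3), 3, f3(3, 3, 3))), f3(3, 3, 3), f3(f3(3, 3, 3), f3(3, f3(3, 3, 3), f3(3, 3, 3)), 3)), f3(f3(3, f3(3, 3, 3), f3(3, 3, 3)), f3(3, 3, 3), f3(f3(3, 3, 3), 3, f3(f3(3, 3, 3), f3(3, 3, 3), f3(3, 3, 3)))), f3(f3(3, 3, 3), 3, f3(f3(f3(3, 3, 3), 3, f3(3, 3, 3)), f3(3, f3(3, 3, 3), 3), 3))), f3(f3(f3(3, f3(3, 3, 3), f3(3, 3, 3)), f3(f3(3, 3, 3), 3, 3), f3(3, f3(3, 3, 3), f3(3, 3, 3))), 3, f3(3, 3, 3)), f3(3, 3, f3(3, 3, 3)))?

depth(f3(3, 3, 3)) = 1 + max(0, 0, 0) = 1
depth(f3(f3(3, 3, 3), 3, f3(3, 3, 3))) = 1 + max(1, 0, 1) = 2
depth(f3(3, 3, f3(f3(3, 3, 3), 3, f3(3, 3, 3)))) = 1 + max(0, 0, 2) = 3
depth(f3(3, f3(3, 3, 3), f3(3, 3, 3))) = 1 + max(0, 1, 1) = 2
depth(f3(f3(3, 3, 3), f3(3, f3(3, 3, 3), f3(3, 3, 3)), 3)) = 1 + max(1, 2, 0) = 3
depth(f3(f3(3, 3, f3(f3(3, 3, 3), 3, f3(3, 3, 3))), f3(3, 3, 3), f3(f3(3, 3, 3), f3(3, f3(3, 3, 3), f3(3, 3, 3)), 3))) = 1 + max(3, 1, 3) = 4
depth(f3(f3(3, 3, 3), f3(3, 3, 3), f3(3, 3, 3))) = 1 + max(1, 1, 1) = 2
depth(f3(f3(3, 3, 3), 3, f3(f3(3, 3, 3), f3(3, 3, 3), f3(3, 3, 3)))) = 1 + max(1, 0, 2) = 3
depth(f3(f3(3, f3(3, 3, 3), f3(3, 3, 3)), f3(3, 3, 3), f3(f3(3, 3, 3), 3, f3(f3(3, 3, 3), f3(3, 3, 3), f3(3, 3, 3))))) = 1 + max(2, 1, 3) = 4
depth(f3(3, f3(3, 3, 3), 3)) = 1 + max(0, 1, 0) = 2
depth(f3(f3(f3(3, 3, 3), 3, f3(3, 3, 3)), f3(3, f3(3, 3, 3), 3), 3)) = 1 + max(2, 2, 0) = 3
depth(f3(f3(3, 3, 3), 3, f3(f3(f3(3, 3, 3), 3, f3(3, 3, 3)), f3(3, f3(3, 3, 3), 3), 3))) = 1 + max(1, 0, 3) = 4
depth(f3(f3(f3(3, 3, f3(f3(3, 3, 3), 3, f3(3, 3, 3))), f3(3, 3, 3), f3(f3(3, 3, 3), f3(3, f3(3, 3, 3), f3(3, 3, 3)), 3)), f3(f3(3, f3(3, 3, 3), f3(3, 3, 3)), f3(3, 3, 3), f3(f3(3, 3, 3), 3, f3(f3(3, 3, 3), f3(3, 3, 3), f3(3, 3, 3)))), f3(f3(3, 3, 3), 3, f3(f3(f3(3, 3, 3), 3, f3(3, 3, 3)), f3(3, f3(3, 3, 3), 3), 3)))) = 1 + max(4, 4, 4) = 5
depth(f3(f3(3, 3, 3), 3, 3)) = 1 + max(1, 0, 0) = 2
depth(f3(f3(3, f3(3, 3, 3), f3(3, 3, 3)), f3(f3(3, 3, 3), 3, 3), f3(3, f3(3, 3, 3), f3(3, 3, 3)))) = 1 + max(2, 2, 2) = 3
depth(f3(f3(f3(3, f3(3, 3, 3), f3(3, 3, 3)), f3(f3(3, 3, 3), 3, 3), f3(3, f3(3, 3, 3), f3(3, 3, 3))), 3, f3(3, 3, 3))) = 1 + max(3, 0, 1) = 4
depth(f3(3, 3, f3(3, 3, 3))) = 1 + max(0, 0, 1) = 2
depth(f3(f3(f3(f3(3, 3, f3(f3(3, 3, 3), 3, f3(3, 3, 3))), f3(3, 3, 3), f3(f3(3, 3, 3), f3(3, f3(3, 3, 3), f3(3, 3, 3)), 3)), f3(f3(3, f3(3, 3, 3), f3(3, 3, 3)), f3(3, 3, 3), f3(f3(3, 3, 3), 3, f3(f3(3, 3, 3), f3(3, 3, 3), f3(3, 3, 3)))), f3(f3(3, 3, 3), 3, f3(f3(f3(3, 3, 3), 3, f3(3, 3, 3)), f3(3, f3(3, 3, 3), 3), 3))), f3(f3(f3(3, f3(3, 3, 3), f3(3, 3, 3)), f3(f3(3, 3, 3), 3, 3), f3(3, f3(3, 3, 3), f3(3, 3, 3))), 3, f3(3, 3, 3)), f3(3, 3, f3(3, 3, 3)))) = 1 + max(5, 4, 2) = 6

6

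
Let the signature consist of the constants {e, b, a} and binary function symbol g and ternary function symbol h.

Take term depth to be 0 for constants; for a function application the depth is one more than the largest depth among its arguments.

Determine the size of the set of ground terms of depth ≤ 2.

Count level by level. With function symbols g/2, h/3, the terms of depth ≤ k are the 3 constants together with each function applied to depth-≤(k−1) tuples, so N_k = 3 + N_{k-1}^2 + N_{k-1}^3.
N_0 = 3
N_1 = 3 + 3^2 + 3^3 = 39
N_2 = 3 + 39^2 + 39^3 = 60843

60843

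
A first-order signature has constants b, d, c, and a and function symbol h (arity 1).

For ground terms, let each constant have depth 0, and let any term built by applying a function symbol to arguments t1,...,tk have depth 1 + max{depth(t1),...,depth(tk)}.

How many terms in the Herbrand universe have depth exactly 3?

4

Count level by level. With function symbols h/1, the terms of depth ≤ k are the 4 constants together with each function applied to depth-≤(k−1) tuples, so N_k = 4 + N_{k-1}.
N_0 = 4
N_1 = 4 + 4 = 8
N_2 = 4 + 8 = 12
N_3 = 4 + 12 = 16
Terms of depth exactly 3: N_3 − N_2 = 16 − 12 = 4.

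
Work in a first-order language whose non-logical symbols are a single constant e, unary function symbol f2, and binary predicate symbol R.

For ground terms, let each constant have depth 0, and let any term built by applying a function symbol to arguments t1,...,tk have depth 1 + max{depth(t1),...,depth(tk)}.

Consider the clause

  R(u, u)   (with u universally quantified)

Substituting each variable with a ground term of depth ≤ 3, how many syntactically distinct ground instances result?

Ground terms of depth ≤ 3:
  If N_k denotes the number of depth-≤k ground terms, the 1 constant gives N_0 = 1, and each function symbol of arity r contributes N_{k-1}^r new terms at level k: N_k = 1 + N_{k-1}.
  N_0 = 1
  N_1 = 1 + 1 = 2
  N_2 = 1 + 2 = 3
  N_3 = 1 + 3 = 4
  Explicitly: e, f2(e), f2(f2(e)), f2(f2(f2(e))).
So there are 4 ground terms available for substitution.
The body mentions the single quantified variable u; since ground terms form a free algebra, no two substitutions collapse to the same formula.
Number of ground instances = 4.

4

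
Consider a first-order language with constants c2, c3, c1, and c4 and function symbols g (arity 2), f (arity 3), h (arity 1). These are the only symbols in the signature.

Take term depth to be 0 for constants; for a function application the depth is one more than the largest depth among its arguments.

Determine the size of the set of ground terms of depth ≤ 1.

Write N_k for the number of ground terms of depth ≤ k. A term of depth ≤ k is either a constant or a function symbol applied to arguments of depth ≤ k−1, so N_k = 4 + N_{k-1}^2 + N_{k-1}^3 + N_{k-1}.
N_0 = 4
N_1 = 4 + 4^2 + 4^3 + 4 = 88

88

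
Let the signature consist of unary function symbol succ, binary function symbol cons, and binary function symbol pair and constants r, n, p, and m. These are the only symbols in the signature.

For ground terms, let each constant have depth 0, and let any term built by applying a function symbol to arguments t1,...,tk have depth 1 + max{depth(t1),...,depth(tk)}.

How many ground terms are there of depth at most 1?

40

Write N_k for the number of ground terms of depth ≤ k. A term of depth ≤ k is either a constant or a function symbol applied to arguments of depth ≤ k−1, so N_k = 4 + N_{k-1} + N_{k-1}^2 + N_{k-1}^2.
N_0 = 4
N_1 = 4 + 4 + 4^2 + 4^2 = 40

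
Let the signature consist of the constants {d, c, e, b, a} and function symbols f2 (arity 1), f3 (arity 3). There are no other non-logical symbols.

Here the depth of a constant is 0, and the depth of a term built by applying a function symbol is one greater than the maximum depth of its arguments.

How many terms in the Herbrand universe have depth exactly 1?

130

Write N_k for the number of ground terms of depth ≤ k. A term of depth ≤ k is either a constant or a function symbol applied to arguments of depth ≤ k−1, so N_k = 5 + N_{k-1} + N_{k-1}^3.
N_0 = 5
N_1 = 5 + 5 + 5^3 = 135
Terms of depth exactly 1: N_1 − N_0 = 135 − 5 = 130.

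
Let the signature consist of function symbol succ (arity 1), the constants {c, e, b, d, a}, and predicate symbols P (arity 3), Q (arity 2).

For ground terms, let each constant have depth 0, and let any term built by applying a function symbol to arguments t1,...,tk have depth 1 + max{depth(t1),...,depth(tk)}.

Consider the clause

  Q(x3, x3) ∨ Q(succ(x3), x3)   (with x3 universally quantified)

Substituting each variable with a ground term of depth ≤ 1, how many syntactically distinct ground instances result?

10

Ground terms of depth ≤ 1:
  Let N_k = |{terms of depth ≤ k}|. Then N_0 = 5 and N_k = 5 + N_{k-1} for k ≥ 1 (one summand per function symbol, arity giving the exponent).
  N_0 = 5
  N_1 = 5 + 5 = 10
  Explicitly: c, e, b, d, a, succ(c), succ(e), succ(b), succ(d), succ(a).
So there are 10 ground terms available for substitution.
The clause has 1 distinct variable (x3), which appears in the body. In the free term algebra distinct substitutions yield syntactically distinct ground instances.
Number of ground instances = 10.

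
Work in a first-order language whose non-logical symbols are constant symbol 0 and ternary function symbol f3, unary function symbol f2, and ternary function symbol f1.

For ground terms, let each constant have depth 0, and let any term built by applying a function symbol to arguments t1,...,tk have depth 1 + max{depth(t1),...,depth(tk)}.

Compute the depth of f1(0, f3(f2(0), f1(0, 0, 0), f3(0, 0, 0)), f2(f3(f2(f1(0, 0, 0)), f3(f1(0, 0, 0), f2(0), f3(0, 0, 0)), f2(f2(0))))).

depth(f2(0)) = 1 + depth(0) = 1 + 0 = 1
depth(f1(0, 0, 0)) = 1 + max(0, 0, 0) = 1
depth(f3(0, 0, 0)) = 1 + max(0, 0, 0) = 1
depth(f3(f2(0), f1(0, 0, 0), f3(0, 0, 0))) = 1 + max(1, 1, 1) = 2
depth(f2(f1(0, 0, 0))) = 1 + depth(f1(0, 0, 0)) = 1 + 1 = 2
depth(f3(f1(0, 0, 0), f2(0), f3(0, 0, 0))) = 1 + max(1, 1, 1) = 2
depth(f2(f2(0))) = 1 + depth(f2(0)) = 1 + 1 = 2
depth(f3(f2(f1(0, 0, 0)), f3(f1(0, 0, 0), f2(0), f3(0, 0, 0)), f2(f2(0)))) = 1 + max(2, 2, 2) = 3
depth(f2(f3(f2(f1(0, 0, 0)), f3(f1(0, 0, 0), f2(0), f3(0, 0, 0)), f2(f2(0))))) = 1 + depth(f3(f2(f1(0, 0, 0)), f3(f1(0, 0, 0), f2(0), f3(0, 0, 0)), f2(f2(0)))) = 1 + 3 = 4
depth(f1(0, f3(f2(0), f1(0, 0, 0), f3(0, 0, 0)), f2(f3(f2(f1(0, 0, 0)), f3(f1(0, 0, 0), f2(0), f3(0, 0, 0)), f2(f2(0)))))) = 1 + max(0, 2, 4) = 5

5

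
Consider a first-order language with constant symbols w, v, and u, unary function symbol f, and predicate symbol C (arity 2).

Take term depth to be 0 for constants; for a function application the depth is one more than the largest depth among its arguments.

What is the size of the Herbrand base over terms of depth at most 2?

81

First count ground terms of depth ≤ 2.
Let N_k = |{terms of depth ≤ k}|. Then N_0 = 3 and N_k = 3 + N_{k-1} for k ≥ 1 (one summand per function symbol, arity giving the exponent).
N_0 = 3
N_1 = 3 + 3 = 6
N_2 = 3 + 6 = 9
Explicitly: w, v, u, f(w), f(v), f(u), f(f(w)), f(f(v)), f(f(u)).
So |H| = 9.
A ground atom is a predicate applied to a tuple of terms from H, so the count is the sum over predicates of |H|^arity:
  C: 9^2 = 81
Total ground atoms: 81.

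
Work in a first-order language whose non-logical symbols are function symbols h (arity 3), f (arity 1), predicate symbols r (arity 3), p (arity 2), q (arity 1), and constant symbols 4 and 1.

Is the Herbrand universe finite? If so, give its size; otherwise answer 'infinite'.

The signature has at least one function symbol (h, arity 3) and at least one constant (4).
Iterating h gives infinitely many distinct ground terms: 4, h(4, 4, 4), h(h(4, 4, 4), h(4, 4, 4), h(4, 4, 4)), ...
So the Herbrand universe is infinite.

infinite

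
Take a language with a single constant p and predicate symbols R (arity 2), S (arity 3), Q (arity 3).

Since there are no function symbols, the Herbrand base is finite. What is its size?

With no function symbols, the Herbrand universe is just the 1 constant.
Ground atoms per predicate: R: 1^2 = 1, S: 1^3 = 1, Q: 1^3 = 1.
Herbrand base size = 1 + 1 + 1 = 3.

3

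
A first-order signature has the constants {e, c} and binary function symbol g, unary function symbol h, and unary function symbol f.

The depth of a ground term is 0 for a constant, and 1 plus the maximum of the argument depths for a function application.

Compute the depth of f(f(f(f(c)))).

4

depth(f(c)) = 1 + depth(c) = 1 + 0 = 1
depth(f(f(c))) = 1 + depth(f(c)) = 1 + 1 = 2
depth(f(f(f(c)))) = 1 + depth(f(f(c))) = 1 + 2 = 3
depth(f(f(f(f(c))))) = 1 + depth(f(f(f(c)))) = 1 + 3 = 4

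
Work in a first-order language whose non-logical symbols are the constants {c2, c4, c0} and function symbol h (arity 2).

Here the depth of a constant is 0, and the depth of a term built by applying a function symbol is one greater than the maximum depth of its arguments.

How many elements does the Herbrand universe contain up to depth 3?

21612

Let N_k = |{terms of depth ≤ k}|. Then N_0 = 3 and N_k = 3 + N_{k-1}^2 for k ≥ 1 (one summand per function symbol, arity giving the exponent).
N_0 = 3
N_1 = 3 + 3^2 = 12
N_2 = 3 + 12^2 = 147
N_3 = 3 + 147^2 = 21612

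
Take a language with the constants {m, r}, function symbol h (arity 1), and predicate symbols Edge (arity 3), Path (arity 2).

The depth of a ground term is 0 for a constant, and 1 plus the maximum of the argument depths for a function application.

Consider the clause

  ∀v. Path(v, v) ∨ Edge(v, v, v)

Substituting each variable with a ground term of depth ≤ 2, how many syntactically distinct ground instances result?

6

Ground terms of depth ≤ 2:
  Let N_k = |{terms of depth ≤ k}|. Then N_0 = 2 and N_k = 2 + N_{k-1} for k ≥ 1 (one summand per function symbol, arity giving the exponent).
  N_0 = 2
  N_1 = 2 + 2 = 4
  N_2 = 2 + 4 = 6
  Explicitly: m, r, h(m), h(r), h(h(m)), h(h(r)).
So there are 6 ground terms available for substitution.
The body mentions the single quantified variable v; since ground terms form a free algebra, no two substitutions collapse to the same formula.
Number of ground instances = 6.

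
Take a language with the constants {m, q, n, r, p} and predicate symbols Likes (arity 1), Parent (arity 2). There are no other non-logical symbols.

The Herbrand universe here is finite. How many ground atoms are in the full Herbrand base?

With no function symbols, the Herbrand universe is just the 5 constants.
Ground atoms per predicate: Likes: 5, Parent: 5^2 = 25.
Herbrand base size = 5 + 25 = 30.

30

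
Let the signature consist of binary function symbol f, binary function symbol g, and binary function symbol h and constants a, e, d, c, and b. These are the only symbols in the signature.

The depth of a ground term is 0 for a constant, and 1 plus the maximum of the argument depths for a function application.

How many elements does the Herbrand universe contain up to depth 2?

19205

Count level by level. With function symbols f/2, g/2, h/2, the terms of depth ≤ k are the 5 constants together with each function applied to depth-≤(k−1) tuples, so N_k = 5 + N_{k-1}^2 + N_{k-1}^2 + N_{k-1}^2.
N_0 = 5
N_1 = 5 + 5^2 + 5^2 + 5^2 = 80
N_2 = 5 + 80^2 + 80^2 + 80^2 = 19205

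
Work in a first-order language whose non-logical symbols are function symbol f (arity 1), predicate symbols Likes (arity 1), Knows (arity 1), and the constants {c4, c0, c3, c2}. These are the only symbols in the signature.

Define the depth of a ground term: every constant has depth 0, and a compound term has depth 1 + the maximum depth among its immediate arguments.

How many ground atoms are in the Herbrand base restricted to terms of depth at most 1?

First count ground terms of depth ≤ 1.
Count level by level. With function symbols f/1, the terms of depth ≤ k are the 4 constants together with each function applied to depth-≤(k−1) tuples, so N_k = 4 + N_{k-1}.
N_0 = 4
N_1 = 4 + 4 = 8
Explicitly: c4, c0, c3, c2, f(c4), f(c0), f(c3), f(c2).
So |H| = 8.
Ground atoms are formed by filling each argument slot of a predicate with a term from H, so an r-ary predicate gives |H|^r atoms:
  Likes: 8;  Knows: 8
Total ground atoms: 8 + 8 = 16.

16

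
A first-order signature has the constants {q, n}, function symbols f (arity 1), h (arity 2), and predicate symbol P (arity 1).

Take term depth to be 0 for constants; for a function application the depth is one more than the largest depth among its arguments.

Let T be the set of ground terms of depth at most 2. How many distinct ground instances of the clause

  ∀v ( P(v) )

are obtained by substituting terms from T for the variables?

74

Ground terms of depth ≤ 2:
  Let N_k count ground terms of depth at most k. Each non-constant term of depth ≤ k is some function symbol applied to depth-≤(k−1) arguments, giving N_k = 2 + N_{k-1} + N_{k-1}^2.
  N_0 = 2
  N_1 = 2 + 2 + 2^2 = 8
  N_2 = 2 + 8 + 8^2 = 74
So there are 74 ground terms available for substitution.
The body mentions the single quantified variable v; since ground terms form a free algebra, no two substitutions collapse to the same formula.
Number of ground instances = 74.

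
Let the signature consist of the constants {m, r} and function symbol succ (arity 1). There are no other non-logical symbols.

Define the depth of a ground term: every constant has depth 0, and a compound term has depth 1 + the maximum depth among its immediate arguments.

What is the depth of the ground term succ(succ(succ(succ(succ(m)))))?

5

depth(succ(m)) = 1 + depth(m) = 1 + 0 = 1
depth(succ(succ(m))) = 1 + depth(succ(m)) = 1 + 1 = 2
depth(succ(succ(succ(m)))) = 1 + depth(succ(succ(m))) = 1 + 2 = 3
depth(succ(succ(succ(succ(m))))) = 1 + depth(succ(succ(succ(m)))) = 1 + 3 = 4
depth(succ(succ(succ(succ(succ(m)))))) = 1 + depth(succ(succ(succ(succ(m))))) = 1 + 4 = 5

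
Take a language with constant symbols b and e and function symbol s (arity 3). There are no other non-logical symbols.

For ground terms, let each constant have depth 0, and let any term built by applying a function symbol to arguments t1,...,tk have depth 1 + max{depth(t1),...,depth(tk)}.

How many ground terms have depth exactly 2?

992

If N_k denotes the number of depth-≤k ground terms, the 2 constants give N_0 = 2, and each function symbol of arity r contributes N_{k-1}^r new terms at level k: N_k = 2 + N_{k-1}^3.
N_0 = 2
N_1 = 2 + 2^3 = 10
N_2 = 2 + 10^3 = 1002
Terms of depth exactly 2: N_2 − N_1 = 1002 − 10 = 992.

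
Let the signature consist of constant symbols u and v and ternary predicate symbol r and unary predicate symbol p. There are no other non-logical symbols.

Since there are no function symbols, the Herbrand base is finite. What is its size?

10

With no function symbols, the Herbrand universe is just the 2 constants.
Ground atoms per predicate: r: 2^3 = 8, p: 2.
Herbrand base size = 8 + 2 = 10.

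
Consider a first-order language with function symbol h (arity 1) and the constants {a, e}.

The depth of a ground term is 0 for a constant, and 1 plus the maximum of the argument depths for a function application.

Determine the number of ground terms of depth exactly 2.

2

Let N_k = |{terms of depth ≤ k}|. Then N_0 = 2 and N_k = 2 + N_{k-1} for k ≥ 1 (one summand per function symbol, arity giving the exponent).
N_0 = 2
N_1 = 2 + 2 = 4
N_2 = 2 + 4 = 6
Terms of depth exactly 2: N_2 − N_1 = 6 − 4 = 2.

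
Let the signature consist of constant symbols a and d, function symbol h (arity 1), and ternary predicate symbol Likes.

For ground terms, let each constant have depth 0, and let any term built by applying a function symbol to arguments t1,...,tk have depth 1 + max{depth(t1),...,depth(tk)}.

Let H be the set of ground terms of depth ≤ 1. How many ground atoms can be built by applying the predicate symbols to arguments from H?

First count ground terms of depth ≤ 1.
If N_k denotes the number of depth-≤k ground terms, the 2 constants give N_0 = 2, and each function symbol of arity r contributes N_{k-1}^r new terms at level k: N_k = 2 + N_{k-1}.
N_0 = 2
N_1 = 2 + 2 = 4
So |H| = 4.
Ground atoms are formed by filling each argument slot of a predicate with a term from H, so an r-ary predicate gives |H|^r atoms:
  Likes: 4^3 = 64
Total ground atoms: 64.

64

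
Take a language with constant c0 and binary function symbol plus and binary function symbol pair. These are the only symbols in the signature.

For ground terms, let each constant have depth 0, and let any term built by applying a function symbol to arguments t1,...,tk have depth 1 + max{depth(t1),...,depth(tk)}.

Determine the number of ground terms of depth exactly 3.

Let N_k = |{terms of depth ≤ k}|. Then N_0 = 1 and N_k = 1 + N_{k-1}^2 + N_{k-1}^2 for k ≥ 1 (one summand per function symbol, arity giving the exponent).
N_0 = 1
N_1 = 1 + 1^2 + 1^2 = 3
N_2 = 1 + 3^2 + 3^2 = 19
N_3 = 1 + 19^2 + 19^2 = 723
Terms of depth exactly 3: N_3 − N_2 = 723 − 19 = 704.

704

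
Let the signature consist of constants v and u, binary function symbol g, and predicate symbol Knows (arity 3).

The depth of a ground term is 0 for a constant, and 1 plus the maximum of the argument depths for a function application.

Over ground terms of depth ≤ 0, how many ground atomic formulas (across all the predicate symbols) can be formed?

8

First count ground terms of depth ≤ 0.
Count level by level. With function symbols g/2, the terms of depth ≤ k are the 2 constants together with each function applied to depth-≤(k−1) tuples, so N_k = 2 + N_{k-1}^2.
N_0 = 2
Explicitly: v, u.
So |H| = 2.
Ground atoms are formed by filling each argument slot of a predicate with a term from H, so an r-ary predicate gives |H|^r atoms:
  Knows: 2^3 = 8
Total ground atoms: 8.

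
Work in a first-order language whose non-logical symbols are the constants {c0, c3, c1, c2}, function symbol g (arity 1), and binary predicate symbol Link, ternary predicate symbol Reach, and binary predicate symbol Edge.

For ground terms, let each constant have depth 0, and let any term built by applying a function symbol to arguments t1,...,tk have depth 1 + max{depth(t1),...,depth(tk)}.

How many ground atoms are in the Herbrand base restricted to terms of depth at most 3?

4608

First count ground terms of depth ≤ 3.
If N_k denotes the number of depth-≤k ground terms, the 4 constants give N_0 = 4, and each function symbol of arity r contributes N_{k-1}^r new terms at level k: N_k = 4 + N_{k-1}.
N_0 = 4
N_1 = 4 + 4 = 8
N_2 = 4 + 8 = 12
N_3 = 4 + 12 = 16
So |H| = 16.
For each predicate symbol, the number of ground atoms is |H| raised to its arity; summing:
  Link: 16^2 = 256;  Reach: 16^3 = 4096;  Edge: 16^2 = 256
Total ground atoms: 256 + 4096 + 256 = 4608.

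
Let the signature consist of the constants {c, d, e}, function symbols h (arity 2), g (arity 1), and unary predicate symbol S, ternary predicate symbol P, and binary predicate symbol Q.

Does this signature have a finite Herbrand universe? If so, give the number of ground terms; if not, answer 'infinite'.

infinite

The signature has at least one function symbol (h, arity 2) and at least one constant (c).
Iterating h gives infinitely many distinct ground terms: c, h(c, c), h(h(c, c), h(c, c)), ...
So the Herbrand universe is infinite.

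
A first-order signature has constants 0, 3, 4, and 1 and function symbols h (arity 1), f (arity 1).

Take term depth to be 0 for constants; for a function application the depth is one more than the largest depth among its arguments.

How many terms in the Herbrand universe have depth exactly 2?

Let N_k count ground terms of depth at most k. Each non-constant term of depth ≤ k is some function symbol applied to depth-≤(k−1) arguments, giving N_k = 4 + N_{k-1} + N_{k-1}.
N_0 = 4
N_1 = 4 + 4 + 4 = 12
N_2 = 4 + 12 + 12 = 28
Terms of depth exactly 2: N_2 − N_1 = 28 − 12 = 16.

16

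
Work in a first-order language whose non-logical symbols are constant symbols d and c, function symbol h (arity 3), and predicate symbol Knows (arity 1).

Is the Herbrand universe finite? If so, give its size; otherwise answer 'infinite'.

infinite

The signature has at least one function symbol (h, arity 3) and at least one constant (d).
Iterating h gives infinitely many distinct ground terms: d, h(d, d, d), h(h(d, d, d), h(d, d, d), h(d, d, d)), ...
So the Herbrand universe is infinite.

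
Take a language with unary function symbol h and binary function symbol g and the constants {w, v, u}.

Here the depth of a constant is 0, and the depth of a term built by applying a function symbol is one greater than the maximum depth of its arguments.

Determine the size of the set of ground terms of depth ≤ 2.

If N_k denotes the number of depth-≤k ground terms, the 3 constants give N_0 = 3, and each function symbol of arity r contributes N_{k-1}^r new terms at level k: N_k = 3 + N_{k-1} + N_{k-1}^2.
N_0 = 3
N_1 = 3 + 3 + 3^2 = 15
N_2 = 3 + 15 + 15^2 = 243

243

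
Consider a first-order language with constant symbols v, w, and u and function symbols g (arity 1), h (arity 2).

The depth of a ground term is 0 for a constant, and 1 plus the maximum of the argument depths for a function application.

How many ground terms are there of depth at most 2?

243

Let N_k = |{terms of depth ≤ k}|. Then N_0 = 3 and N_k = 3 + N_{k-1} + N_{k-1}^2 for k ≥ 1 (one summand per function symbol, arity giving the exponent).
N_0 = 3
N_1 = 3 + 3 + 3^2 = 15
N_2 = 3 + 15 + 15^2 = 243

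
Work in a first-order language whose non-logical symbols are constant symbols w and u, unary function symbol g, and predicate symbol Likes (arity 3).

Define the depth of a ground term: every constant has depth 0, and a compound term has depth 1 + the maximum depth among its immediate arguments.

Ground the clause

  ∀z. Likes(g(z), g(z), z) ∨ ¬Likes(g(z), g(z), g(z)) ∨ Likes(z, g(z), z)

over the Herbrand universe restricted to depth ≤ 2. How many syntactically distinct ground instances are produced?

6

Ground terms of depth ≤ 2:
  Count level by level. With function symbols g/1, the terms of depth ≤ k are the 2 constants together with each function applied to depth-≤(k−1) tuples, so N_k = 2 + N_{k-1}.
  N_0 = 2
  N_1 = 2 + 2 = 4
  N_2 = 2 + 4 = 6
  Explicitly: w, u, g(w), g(u), g(g(w)), g(g(u)).
So there are 6 ground terms available for substitution.
The clause has 1 distinct variable (z), which appears in the body. In the free term algebra distinct substitutions yield syntactically distinct ground instances.
Number of ground instances = 6.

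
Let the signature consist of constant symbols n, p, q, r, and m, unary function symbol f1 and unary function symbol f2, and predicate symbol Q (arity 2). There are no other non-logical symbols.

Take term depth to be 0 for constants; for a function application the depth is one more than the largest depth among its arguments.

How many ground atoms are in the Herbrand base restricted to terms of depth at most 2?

First count ground terms of depth ≤ 2.
Count level by level. With function symbols f1/1, f2/1, the terms of depth ≤ k are the 5 constants together with each function applied to depth-≤(k−1) tuples, so N_k = 5 + N_{k-1} + N_{k-1}.
N_0 = 5
N_1 = 5 + 5 + 5 = 15
N_2 = 5 + 15 + 15 = 35
So |H| = 35.
For each predicate symbol, the number of ground atoms is |H| raised to its arity; summing:
  Q: 35^2 = 1225
Total ground atoms: 1225.

1225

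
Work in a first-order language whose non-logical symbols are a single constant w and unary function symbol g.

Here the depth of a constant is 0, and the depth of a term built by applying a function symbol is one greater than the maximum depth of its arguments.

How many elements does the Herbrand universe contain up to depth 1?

Count level by level. With function symbols g/1, the terms of depth ≤ k are the 1 constant together with each function applied to depth-≤(k−1) tuples, so N_k = 1 + N_{k-1}.
N_0 = 1
N_1 = 1 + 1 = 2
Explicitly: w, g(w).

2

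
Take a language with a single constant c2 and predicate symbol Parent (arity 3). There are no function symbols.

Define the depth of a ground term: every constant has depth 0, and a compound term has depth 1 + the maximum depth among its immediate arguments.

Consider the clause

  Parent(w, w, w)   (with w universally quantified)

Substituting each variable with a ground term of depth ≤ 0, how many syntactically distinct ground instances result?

1

Ground terms of depth ≤ 0:
  With no function symbols every ground term is a constant, so there is exactly 1 ground term at every depth bound.
  N_0 = 1
So there is exactly 1 ground term available for substitution.
The variable w ranges independently over the available ground terms, and distinct assignments produce distinct instances.
Number of ground instances = 1.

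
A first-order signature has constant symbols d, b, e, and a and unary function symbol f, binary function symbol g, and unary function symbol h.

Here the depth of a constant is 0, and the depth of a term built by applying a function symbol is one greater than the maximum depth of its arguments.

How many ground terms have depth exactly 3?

Let N_k count ground terms of depth at most k. Each non-constant term of depth ≤ k is some function symbol applied to depth-≤(k−1) arguments, giving N_k = 4 + N_{k-1} + N_{k-1}^2 + N_{k-1}.
N_0 = 4
N_1 = 4 + 4 + 4^2 + 4 = 28
N_2 = 4 + 28 + 28^2 + 28 = 844
N_3 = 4 + 844 + 844^2 + 844 = 714028
Terms of depth exactly 3: N_3 − N_2 = 714028 − 844 = 713184.

713184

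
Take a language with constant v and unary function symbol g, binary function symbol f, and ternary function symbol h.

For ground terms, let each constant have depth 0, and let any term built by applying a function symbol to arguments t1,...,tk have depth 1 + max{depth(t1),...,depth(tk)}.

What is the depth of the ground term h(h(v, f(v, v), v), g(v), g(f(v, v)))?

depth(f(v, v)) = 1 + max(0, 0) = 1
depth(h(v, f(v, v), v)) = 1 + max(0, 1, 0) = 2
depth(g(v)) = 1 + depth(v) = 1 + 0 = 1
depth(g(f(v, v))) = 1 + depth(f(v, v)) = 1 + 1 = 2
depth(h(h(v, f(v, v), v), g(v), g(f(v, v)))) = 1 + max(2, 1, 2) = 3

3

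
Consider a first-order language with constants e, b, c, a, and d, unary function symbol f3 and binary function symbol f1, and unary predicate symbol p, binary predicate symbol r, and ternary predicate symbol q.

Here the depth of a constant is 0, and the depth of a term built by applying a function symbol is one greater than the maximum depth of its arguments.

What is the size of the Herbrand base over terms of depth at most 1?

First count ground terms of depth ≤ 1.
If N_k denotes the number of depth-≤k ground terms, the 5 constants give N_0 = 5, and each function symbol of arity r contributes N_{k-1}^r new terms at level k: N_k = 5 + N_{k-1} + N_{k-1}^2.
N_0 = 5
N_1 = 5 + 5 + 5^2 = 35
So |H| = 35.
For each predicate symbol, the number of ground atoms is |H| raised to its arity; summing:
  p: 35;  r: 35^2 = 1225;  q: 35^3 = 42875
Total ground atoms: 35 + 1225 + 42875 = 44135.

44135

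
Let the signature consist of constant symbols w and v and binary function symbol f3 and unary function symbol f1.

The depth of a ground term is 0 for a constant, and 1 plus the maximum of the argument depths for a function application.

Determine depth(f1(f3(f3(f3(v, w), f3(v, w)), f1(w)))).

4

depth(f3(v, w)) = 1 + max(0, 0) = 1
depth(f3(f3(v, w), f3(v, w))) = 1 + max(1, 1) = 2
depth(f1(w)) = 1 + depth(w) = 1 + 0 = 1
depth(f3(f3(f3(v, w), f3(v, w)), f1(w))) = 1 + max(2, 1) = 3
depth(f1(f3(f3(f3(v, w), f3(v, w)), f1(w)))) = 1 + depth(f3(f3(f3(v, w), f3(v, w)), f1(w))) = 1 + 3 = 4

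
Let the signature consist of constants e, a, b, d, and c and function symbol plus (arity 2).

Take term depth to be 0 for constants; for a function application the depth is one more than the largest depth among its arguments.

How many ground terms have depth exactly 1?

25

Let N_k count ground terms of depth at most k. Each non-constant term of depth ≤ k is some function symbol applied to depth-≤(k−1) arguments, giving N_k = 5 + N_{k-1}^2.
N_0 = 5
N_1 = 5 + 5^2 = 30
Terms of depth exactly 1: N_1 − N_0 = 30 − 5 = 25.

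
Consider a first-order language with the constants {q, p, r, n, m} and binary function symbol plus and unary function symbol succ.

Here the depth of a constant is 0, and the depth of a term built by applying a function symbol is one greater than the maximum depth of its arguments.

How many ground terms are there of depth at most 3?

1601495

If N_k denotes the number of depth-≤k ground terms, the 5 constants give N_0 = 5, and each function symbol of arity r contributes N_{k-1}^r new terms at level k: N_k = 5 + N_{k-1}^2 + N_{k-1}.
N_0 = 5
N_1 = 5 + 5^2 + 5 = 35
N_2 = 5 + 35^2 + 35 = 1265
N_3 = 5 + 1265^2 + 1265 = 1601495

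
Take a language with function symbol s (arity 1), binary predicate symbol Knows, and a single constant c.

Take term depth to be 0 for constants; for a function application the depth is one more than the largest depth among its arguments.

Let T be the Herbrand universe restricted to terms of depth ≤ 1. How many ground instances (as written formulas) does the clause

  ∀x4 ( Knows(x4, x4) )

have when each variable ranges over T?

Ground terms of depth ≤ 1:
  Write N_k for the number of ground terms of depth ≤ k. A term of depth ≤ k is either a constant or a function symbol applied to arguments of depth ≤ k−1, so N_k = 1 + N_{k-1}.
  N_0 = 1
  N_1 = 1 + 1 = 2
  Explicitly: c, s(c).
So there are 2 ground terms available for substitution.
The variable x4 ranges independently over the available ground terms, and distinct assignments produce distinct instances.
Number of ground instances = 2.

2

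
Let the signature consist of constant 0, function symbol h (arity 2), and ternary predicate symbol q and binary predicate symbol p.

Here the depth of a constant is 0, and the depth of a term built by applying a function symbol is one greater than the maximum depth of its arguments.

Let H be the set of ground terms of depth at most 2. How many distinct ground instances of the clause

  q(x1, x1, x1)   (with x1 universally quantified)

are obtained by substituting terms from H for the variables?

Ground terms of depth ≤ 2:
  If N_k denotes the number of depth-≤k ground terms, the 1 constant gives N_0 = 1, and each function symbol of arity r contributes N_{k-1}^r new terms at level k: N_k = 1 + N_{k-1}^2.
  N_0 = 1
  N_1 = 1 + 1^2 = 2
  N_2 = 1 + 2^2 = 5
  Explicitly: 0, h(0, 0), h(0, h(0, 0)), h(h(0, 0), 0), h(h(0, 0), h(0, 0)).
So there are 5 ground terms available for substitution.
The variable x1 ranges independently over the available ground terms, and distinct assignments produce distinct instances.
Number of ground instances = 5.

5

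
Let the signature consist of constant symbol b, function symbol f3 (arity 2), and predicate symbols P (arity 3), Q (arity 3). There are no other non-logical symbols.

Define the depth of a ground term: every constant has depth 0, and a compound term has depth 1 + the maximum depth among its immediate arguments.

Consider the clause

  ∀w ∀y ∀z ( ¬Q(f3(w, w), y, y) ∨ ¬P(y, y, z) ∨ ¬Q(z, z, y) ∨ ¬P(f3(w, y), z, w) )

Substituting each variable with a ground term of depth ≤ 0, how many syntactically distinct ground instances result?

Ground terms of depth ≤ 0:
  Count level by level. With function symbols f3/2, the terms of depth ≤ k are the 1 constant together with each function applied to depth-≤(k−1) tuples, so N_k = 1 + N_{k-1}^2.
  N_0 = 1
So there is exactly 1 ground term available for substitution.
The clause has 3 distinct variables (w, y, z), each appearing in the body. In the free term algebra distinct substitutions yield syntactically distinct ground instances.
Number of ground instances = 1^3 = 1.

1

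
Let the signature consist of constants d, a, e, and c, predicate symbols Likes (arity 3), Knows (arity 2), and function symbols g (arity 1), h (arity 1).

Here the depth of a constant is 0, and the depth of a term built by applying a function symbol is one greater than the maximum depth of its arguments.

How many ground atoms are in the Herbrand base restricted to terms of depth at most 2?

First count ground terms of depth ≤ 2.
Let N_k = |{terms of depth ≤ k}|. Then N_0 = 4 and N_k = 4 + N_{k-1} + N_{k-1} for k ≥ 1 (one summand per function symbol, arity giving the exponent).
N_0 = 4
N_1 = 4 + 4 + 4 = 12
N_2 = 4 + 12 + 12 = 28
So |H| = 28.
Each predicate of arity r yields |H|^r ground atoms (one per choice of an r-tuple from H):
  Likes: 28^3 = 21952;  Knows: 28^2 = 784
Total ground atoms: 21952 + 784 = 22736.

22736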